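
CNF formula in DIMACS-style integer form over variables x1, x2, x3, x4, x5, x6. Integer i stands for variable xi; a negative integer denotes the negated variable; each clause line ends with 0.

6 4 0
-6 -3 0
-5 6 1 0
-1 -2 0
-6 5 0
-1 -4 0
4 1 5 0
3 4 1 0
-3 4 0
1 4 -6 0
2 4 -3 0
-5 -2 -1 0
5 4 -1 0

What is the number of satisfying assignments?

7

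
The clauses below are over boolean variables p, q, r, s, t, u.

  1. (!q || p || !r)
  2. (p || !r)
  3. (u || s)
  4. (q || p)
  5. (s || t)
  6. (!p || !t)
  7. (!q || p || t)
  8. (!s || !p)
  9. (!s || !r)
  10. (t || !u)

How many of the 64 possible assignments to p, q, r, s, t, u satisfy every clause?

Satisfying assignments:
  p=F q=T r=F s=F t=T u=T
  p=F q=T r=F s=T t=T u=F
  p=F q=T r=F s=T t=T u=T
Count: 3.

3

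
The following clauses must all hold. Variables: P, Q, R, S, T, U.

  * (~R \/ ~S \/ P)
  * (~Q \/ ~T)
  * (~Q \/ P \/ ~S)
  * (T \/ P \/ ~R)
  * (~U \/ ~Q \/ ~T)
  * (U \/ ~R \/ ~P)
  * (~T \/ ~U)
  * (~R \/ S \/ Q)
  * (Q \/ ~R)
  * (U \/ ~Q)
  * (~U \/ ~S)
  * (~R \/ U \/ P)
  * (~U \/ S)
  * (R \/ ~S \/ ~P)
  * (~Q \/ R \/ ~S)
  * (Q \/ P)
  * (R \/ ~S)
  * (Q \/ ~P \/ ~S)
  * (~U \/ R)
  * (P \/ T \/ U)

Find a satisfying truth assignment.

P=True, Q=False, R=False, S=False, T=True, U=False

Check each clause:
  1. (P \/ ~R \/ ~S) — P is true.
  2. (~T \/ ~Q) — ~Q is true.
  3. (~Q \/ ~S \/ P) — P is true.
  4. (~R \/ T \/ P) — P is true.
  5. (~Q \/ ~U \/ ~T) — ~U is true.
  6. (~R \/ ~P \/ U) — ~R is true.
  7. (~U \/ ~T) — ~U is true.
  8. (Q \/ ~R \/ S) — ~R is true.
  9. (Q \/ ~R) — ~R is true.
  10. (~Q \/ U) — ~Q is true.
  11. (~S \/ ~U) — ~U is true.
  12. (P \/ ~R \/ U) — P is true.
  13. (~U \/ S) — ~U is true.
  14. (R \/ ~S \/ ~P) — ~S is true.
  15. (R \/ ~Q \/ ~S) — ~S is true.
  16. (P \/ Q) — P is true.
  17. (~S \/ R) — ~S is true.
  18. (Q \/ ~P \/ ~S) — ~S is true.
  19. (R \/ ~U) — ~U is true.
  20. (U \/ P \/ T) — P is true.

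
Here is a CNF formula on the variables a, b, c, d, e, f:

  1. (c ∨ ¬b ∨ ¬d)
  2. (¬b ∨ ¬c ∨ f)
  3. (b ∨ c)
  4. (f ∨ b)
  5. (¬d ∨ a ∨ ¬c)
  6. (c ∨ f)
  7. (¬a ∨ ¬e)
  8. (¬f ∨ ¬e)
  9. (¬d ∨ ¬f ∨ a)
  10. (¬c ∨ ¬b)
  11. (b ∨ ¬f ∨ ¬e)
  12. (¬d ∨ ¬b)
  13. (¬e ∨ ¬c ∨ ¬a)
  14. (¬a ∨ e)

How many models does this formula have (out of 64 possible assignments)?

Satisfying assignments:
  a=F b=F c=T d=F e=F f=T
  a=F b=T c=F d=F e=F f=T
That's 2 in total.

2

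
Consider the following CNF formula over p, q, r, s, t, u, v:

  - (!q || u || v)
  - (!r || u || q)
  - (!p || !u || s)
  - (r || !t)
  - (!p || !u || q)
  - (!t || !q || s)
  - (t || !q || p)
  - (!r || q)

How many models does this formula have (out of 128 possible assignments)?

26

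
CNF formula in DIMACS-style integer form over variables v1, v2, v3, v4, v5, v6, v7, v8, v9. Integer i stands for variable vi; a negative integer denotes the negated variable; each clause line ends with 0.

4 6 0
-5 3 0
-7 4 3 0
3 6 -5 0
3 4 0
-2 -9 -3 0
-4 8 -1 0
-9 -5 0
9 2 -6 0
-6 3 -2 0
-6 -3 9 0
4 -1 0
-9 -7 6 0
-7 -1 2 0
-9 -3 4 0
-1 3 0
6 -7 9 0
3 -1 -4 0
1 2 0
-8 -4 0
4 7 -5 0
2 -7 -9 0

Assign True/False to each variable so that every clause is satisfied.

v1 = False, v2 = True, v3 = False, v4 = True, v5 = False, v6 = False, v7 = False, v8 = False, v9 = False

Check each clause:
  1. (v6 || v4) — v4 is true.
  2. (v3 || !v5) — !v5 is true.
  3. (!v7 || v4 || v3) — !v7 is true.
  4. (!v5 || v6 || v3) — !v5 is true.
  5. (v3 || v4) — v4 is true.
  6. (!v3 || !v9 || !v2) — !v3 is true.
  7. (!v4 || !v1 || v8) — !v1 is true.
  8. (!v5 || !v9) — !v5 is true.
  9. (!v6 || v2 || v9) — v2 is true.
  10. (!v2 || v3 || !v6) — !v6 is true.
  11. (v9 || !v3 || !v6) — !v6 is true.
  12. (!v1 || v4) — v4 is true.
  13. (v6 || !v7 || !v9) — !v7 is true.
  14. (v2 || !v1 || !v7) — !v7 is true.
  15. (!v9 || v4 || !v3) — v4 is true.
  16. (v3 || !v1) — !v1 is true.
  17. (!v7 || v6 || v9) — !v7 is true.
  18. (!v1 || !v4 || v3) — !v1 is true.
  19. (v2 || v1) — v2 is true.
  20. (!v4 || !v8) — !v8 is true.
  21. (!v5 || v4 || v7) — !v5 is true.
  22. (v2 || !v9 || !v7) — !v7 is true.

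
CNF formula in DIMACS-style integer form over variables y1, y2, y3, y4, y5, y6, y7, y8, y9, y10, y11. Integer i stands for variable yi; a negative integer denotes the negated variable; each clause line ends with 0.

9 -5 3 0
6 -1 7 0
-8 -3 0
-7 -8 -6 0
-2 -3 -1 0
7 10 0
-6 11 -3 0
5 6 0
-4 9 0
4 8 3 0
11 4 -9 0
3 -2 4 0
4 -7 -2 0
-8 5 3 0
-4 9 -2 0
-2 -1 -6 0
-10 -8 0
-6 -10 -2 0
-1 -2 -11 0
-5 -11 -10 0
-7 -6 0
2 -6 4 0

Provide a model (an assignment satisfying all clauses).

Branch on y1: take y1 = True.
Branch on y2: take y2 = False.
Branch on y3: take y3 = False.
For the remaining variables, y4 = False, y5 = True, y6 = False, y7 = True, y8 = True, y9 = True, y10 = False, y11 = True works.

y1=T, y2=F, y3=F, y4=F, y5=T, y6=F, y7=T, y8=T, y9=T, y10=F, y11=T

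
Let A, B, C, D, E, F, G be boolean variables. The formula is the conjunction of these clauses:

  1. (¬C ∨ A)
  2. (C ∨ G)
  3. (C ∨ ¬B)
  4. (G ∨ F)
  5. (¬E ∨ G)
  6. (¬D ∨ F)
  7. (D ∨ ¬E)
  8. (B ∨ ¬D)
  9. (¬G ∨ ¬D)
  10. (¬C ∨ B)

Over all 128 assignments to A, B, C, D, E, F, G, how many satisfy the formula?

8

Split on C, then D.
  C=T, D=T: remaining (A,B,E,F,G) ∈ {(T,T,F,T,F)} — 1.
  C=T, D=F: remaining (A,B,E,F,G) ∈ {(T,T,F,F,T); (T,T,F,T,F); (T,T,F,T,T)} — 3.
  C=F, D=T: a clause becomes empty — 0.
  C=F, D=F: remaining (A,B,E,F,G) ∈ {(F,F,F,F,T); (F,F,F,T,T); (T,F,F,F,T); (T,F,F,T,T)} — 4.
Total: 1 + 3 + 0 + 4 = 8.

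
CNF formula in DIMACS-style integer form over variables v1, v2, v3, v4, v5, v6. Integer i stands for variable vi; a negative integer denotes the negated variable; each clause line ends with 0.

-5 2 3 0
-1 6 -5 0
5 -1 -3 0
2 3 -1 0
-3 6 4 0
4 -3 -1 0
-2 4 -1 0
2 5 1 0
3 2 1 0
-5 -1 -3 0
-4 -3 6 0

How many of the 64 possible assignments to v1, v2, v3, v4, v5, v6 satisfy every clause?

17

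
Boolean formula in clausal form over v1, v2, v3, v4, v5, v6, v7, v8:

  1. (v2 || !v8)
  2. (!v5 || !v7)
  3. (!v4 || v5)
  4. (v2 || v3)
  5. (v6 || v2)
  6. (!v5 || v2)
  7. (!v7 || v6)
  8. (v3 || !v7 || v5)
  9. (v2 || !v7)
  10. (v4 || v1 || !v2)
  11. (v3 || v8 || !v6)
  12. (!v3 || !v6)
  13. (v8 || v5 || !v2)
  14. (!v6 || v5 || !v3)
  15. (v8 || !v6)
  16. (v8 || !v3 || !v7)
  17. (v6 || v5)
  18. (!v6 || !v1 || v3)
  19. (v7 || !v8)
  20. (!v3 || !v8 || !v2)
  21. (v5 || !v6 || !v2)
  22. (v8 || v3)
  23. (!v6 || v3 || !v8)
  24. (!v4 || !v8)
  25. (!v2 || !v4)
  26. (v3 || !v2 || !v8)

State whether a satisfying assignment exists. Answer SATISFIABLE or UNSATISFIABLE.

Set v1 = True and propagate.
The remaining clauses are satisfied by v2 = True, v3 = True, v4 = False, v5 = True, v6 = False, v7 = False, v8 = False.
Every clause has at least one true literal under this assignment.
So v1 = T, v2 = T, v3 = T, v4 = F, v5 = T, v6 = F, v7 = F, v8 = F is a satisfying assignment.

SATISFIABLE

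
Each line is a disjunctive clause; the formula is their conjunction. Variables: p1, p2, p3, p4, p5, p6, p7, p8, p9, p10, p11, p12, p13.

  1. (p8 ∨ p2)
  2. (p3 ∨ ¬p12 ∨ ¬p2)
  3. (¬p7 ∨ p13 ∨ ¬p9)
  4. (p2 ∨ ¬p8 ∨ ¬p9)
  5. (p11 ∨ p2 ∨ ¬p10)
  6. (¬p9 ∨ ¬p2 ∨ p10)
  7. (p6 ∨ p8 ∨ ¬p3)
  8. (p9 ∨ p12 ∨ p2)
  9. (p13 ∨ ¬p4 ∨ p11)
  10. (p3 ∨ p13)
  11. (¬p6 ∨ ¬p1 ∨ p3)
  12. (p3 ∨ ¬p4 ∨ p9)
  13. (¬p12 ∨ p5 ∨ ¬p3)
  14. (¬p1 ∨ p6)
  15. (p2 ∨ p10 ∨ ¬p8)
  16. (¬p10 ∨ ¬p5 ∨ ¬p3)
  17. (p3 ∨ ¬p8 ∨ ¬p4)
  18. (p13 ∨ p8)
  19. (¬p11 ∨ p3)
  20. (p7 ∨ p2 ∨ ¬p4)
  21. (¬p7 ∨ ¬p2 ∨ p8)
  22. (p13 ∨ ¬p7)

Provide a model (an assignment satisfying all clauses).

Pure literal: p13 appears only positively; assign p13 = True.
Branch on p1: take p1 = True.
  then p6 is forced to True.
  then p3 is forced to True.
Branch on p2: take p2 = True.
Try p5 = True.
  then p10 is forced to False.
  then p9 is forced to False.
For the remaining variables, p4 = True, p7 = True, p8 = True, p11 = False, p12 = False works.

p1=T  p2=T  p3=T  p4=T  p5=T  p6=T  p7=T  p8=T  p9=F  p10=F  p11=F  p12=F  p13=T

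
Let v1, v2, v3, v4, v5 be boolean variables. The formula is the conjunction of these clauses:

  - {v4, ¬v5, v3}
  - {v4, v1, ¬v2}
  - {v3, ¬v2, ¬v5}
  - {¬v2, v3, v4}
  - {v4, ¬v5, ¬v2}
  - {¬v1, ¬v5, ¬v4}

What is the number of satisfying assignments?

Case analysis on v4 and v2:
  v4=T, v2=T: 5 of the 8 assignments to (v1,v3,v5) work.
  v4=T, v2=F: v3 free; 3 ways for (v1,v5) × 2^1 = 6.
  v4=F, v2=T: remaining (v1,v3,v5) ∈ {(T,T,F)} — 1.
  v4=F, v2=F: v1 free; 3 ways for (v3,v5) × 2^1 = 6.
Total: 5 + 6 + 1 + 6 = 18.

18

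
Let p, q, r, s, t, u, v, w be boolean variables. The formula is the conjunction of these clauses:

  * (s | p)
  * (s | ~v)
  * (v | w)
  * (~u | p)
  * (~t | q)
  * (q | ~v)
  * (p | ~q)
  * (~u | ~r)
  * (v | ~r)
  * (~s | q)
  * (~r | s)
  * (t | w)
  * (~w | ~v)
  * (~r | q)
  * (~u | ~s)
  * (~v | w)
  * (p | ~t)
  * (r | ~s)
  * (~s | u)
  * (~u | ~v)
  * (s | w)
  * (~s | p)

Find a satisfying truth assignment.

p=1, q=1, r=0, s=0, t=1, u=1, v=0, w=1

Pure literal: p appears only positively; assign p = True.
Set q = True and propagate.
Try r = False.
  then s is forced to False.
  then v is forced to False.
  then w is forced to True.
t, u are now unconstrained; take t = True, u = True.
Every clause has at least one true literal under this assignment.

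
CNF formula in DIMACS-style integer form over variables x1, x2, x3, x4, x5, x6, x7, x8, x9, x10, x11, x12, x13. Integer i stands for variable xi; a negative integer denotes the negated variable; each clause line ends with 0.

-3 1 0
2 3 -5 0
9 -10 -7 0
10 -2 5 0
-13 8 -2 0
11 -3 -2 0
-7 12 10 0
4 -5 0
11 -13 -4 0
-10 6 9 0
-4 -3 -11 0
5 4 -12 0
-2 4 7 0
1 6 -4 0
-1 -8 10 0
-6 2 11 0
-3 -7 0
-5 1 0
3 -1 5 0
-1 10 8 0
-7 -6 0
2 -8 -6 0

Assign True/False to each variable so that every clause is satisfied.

Pure literal: x9 appears only positively; assign x9 = True.
Try x1 = False.
  then x3 is forced to False.
  then x5 is forced to False.
For the remaining variables, x2 = False, x4 = False, x6 = False, x7 = False, x8 = True, x10 = False, x11 = False, x12 = False, x13 = True works.
Check each clause:
  1. {¬x3, x1} — ¬x3 is true.
  2. {¬x5, x2, x3} — ¬x5 is true.
  3. {¬x10, x9, ¬x7} — x9 is true.
  4. {x5, ¬x2, x10} — ¬x2 is true.
  5. {¬x2, ¬x13, x8} — x8 is true.
  6. {¬x3, x11, ¬x2} — ¬x3 is true.
  7. {x12, x10, ¬x7} — ¬x7 is true.
  8. {¬x5, x4} — ¬x5 is true.
  9. {x11, ¬x13, ¬x4} — ¬x4 is true.
  10. {x9, ¬x10, x6} — x9 is true.
  11. {¬x4, ¬x3, ¬x11} — ¬x3 is true.
  12. {x4, ¬x12, x5} — ¬x12 is true.
  13. {x4, x7, ¬x2} — ¬x2 is true.
  14. {¬x4, x6, x1} — ¬x4 is true.
  15. {¬x1, x10, ¬x8} — ¬x1 is true.
  16. {¬x6, x2, x11} — ¬x6 is true.
  17. {¬x7, ¬x3} — ¬x7 is true.
  18. {x1, ¬x5} — ¬x5 is true.
  19. {x5, x3, ¬x1} — ¬x1 is true.
  20. {x8, ¬x1, x10} — x8 is true.
  21. {¬x7, ¬x6} — ¬x7 is true.
  22. {x2, ¬x6, ¬x8} — ¬x6 is true.

x1=F, x2=F, x3=F, x4=F, x5=F, x6=F, x7=F, x8=T, x9=T, x10=F, x11=F, x12=F, x13=T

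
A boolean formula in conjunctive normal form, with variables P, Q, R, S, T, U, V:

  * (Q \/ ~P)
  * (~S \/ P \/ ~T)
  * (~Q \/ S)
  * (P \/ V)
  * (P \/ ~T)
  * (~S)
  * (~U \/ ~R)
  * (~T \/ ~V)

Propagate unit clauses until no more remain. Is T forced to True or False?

(~S) is a unit clause: S = False.
(~Q \/ S): since S = False, the clause reduces to (~Q). Q = False.
From (Q \/ ~P) and Q = False: P = False.
(P \/ V): since P = False, the clause reduces to (V). V = True.
(P \/ ~T) with P = False leaves only ~T, so T = False.

False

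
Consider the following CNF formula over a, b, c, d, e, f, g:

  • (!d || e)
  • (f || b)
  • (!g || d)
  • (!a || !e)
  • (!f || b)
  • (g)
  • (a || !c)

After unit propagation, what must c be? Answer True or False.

False

(g) stands alone — g = True.
(d || !g): since g = True, the clause reduces to (d). d = True.
In (e || !d), !d is now false; e must hold, so e = True.
In (!a || !e), !e is now false; !a must hold, so a = False.
(!c || a) with a = False leaves only !c, so c = False.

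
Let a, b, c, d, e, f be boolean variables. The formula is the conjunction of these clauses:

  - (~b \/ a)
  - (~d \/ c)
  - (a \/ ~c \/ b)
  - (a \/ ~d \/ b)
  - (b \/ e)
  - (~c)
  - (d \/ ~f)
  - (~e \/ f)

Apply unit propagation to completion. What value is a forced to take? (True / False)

True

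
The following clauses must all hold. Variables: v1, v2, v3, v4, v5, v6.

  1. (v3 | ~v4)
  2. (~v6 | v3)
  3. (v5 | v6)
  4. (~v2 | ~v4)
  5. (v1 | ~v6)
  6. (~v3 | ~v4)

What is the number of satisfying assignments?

Case analysis on v3 and v4:
  v3=T, v4=T: a clause becomes empty — 0.
  v3=T, v4=F: v2 free; 4 ways for (v1,v5,v6) × 2^1 = 8.
  v3=F, v4=T: a clause becomes empty — 0.
  v3=F, v4=F: remaining (v1,v2,v5,v6) ∈ {(F,F,T,F); (F,T,T,F); (T,F,T,F); (T,T,T,F)} — 4.
Total: 0 + 8 + 0 + 4 = 12.

12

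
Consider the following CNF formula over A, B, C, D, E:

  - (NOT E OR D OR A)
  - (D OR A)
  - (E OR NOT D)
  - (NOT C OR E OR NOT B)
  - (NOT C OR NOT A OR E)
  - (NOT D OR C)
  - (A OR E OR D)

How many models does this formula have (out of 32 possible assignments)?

Case analysis on D and E:
  D=1, E=1: remaining (A,B,C) ∈ {(0,0,1); (0,1,1); (1,0,1); (1,1,1)} — 4.
  D=1, E=0: a clause becomes empty — 0.
  D=0, E=1: remaining (A,B,C) ∈ {(1,0,0); (1,0,1); (1,1,0); (1,1,1)} — 4.
  D=0, E=0: remaining (A,B,C) ∈ {(1,0,0); (1,1,0)} — 2.
Total: 4 + 0 + 4 + 2 = 10.

10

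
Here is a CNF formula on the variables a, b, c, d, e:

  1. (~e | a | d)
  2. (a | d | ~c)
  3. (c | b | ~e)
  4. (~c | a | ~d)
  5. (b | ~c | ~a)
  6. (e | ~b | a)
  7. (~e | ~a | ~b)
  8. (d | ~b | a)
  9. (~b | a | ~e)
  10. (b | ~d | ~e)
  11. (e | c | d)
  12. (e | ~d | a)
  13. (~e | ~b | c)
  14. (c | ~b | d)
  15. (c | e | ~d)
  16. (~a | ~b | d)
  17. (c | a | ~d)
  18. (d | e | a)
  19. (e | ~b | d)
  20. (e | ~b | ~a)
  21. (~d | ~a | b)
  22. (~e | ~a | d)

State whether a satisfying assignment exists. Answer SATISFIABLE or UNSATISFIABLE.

a = True:
  b = True:
    propagation gives e=False; an empty clause results — contradiction.
  b = False:
    propagation gives c=False, e=False, d=True; an empty clause results — contradiction.
a = False:
  d = True:
    propagation gives c=False; an empty clause results — contradiction.
  d = False:
    propagation gives e=False; an empty clause results — contradiction.
Every branch closes, so no satisfying assignment exists.

UNSATISFIABLE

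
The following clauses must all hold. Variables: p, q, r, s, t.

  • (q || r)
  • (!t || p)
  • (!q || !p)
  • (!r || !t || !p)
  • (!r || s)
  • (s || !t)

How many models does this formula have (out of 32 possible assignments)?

5

The models are:
  p=F q=F r=T s=T t=F
  p=F q=T r=F s=F t=F
  p=F q=T r=F s=T t=F
  p=F q=T r=T s=T t=F
  p=T q=F r=T s=T t=F
Count: 5.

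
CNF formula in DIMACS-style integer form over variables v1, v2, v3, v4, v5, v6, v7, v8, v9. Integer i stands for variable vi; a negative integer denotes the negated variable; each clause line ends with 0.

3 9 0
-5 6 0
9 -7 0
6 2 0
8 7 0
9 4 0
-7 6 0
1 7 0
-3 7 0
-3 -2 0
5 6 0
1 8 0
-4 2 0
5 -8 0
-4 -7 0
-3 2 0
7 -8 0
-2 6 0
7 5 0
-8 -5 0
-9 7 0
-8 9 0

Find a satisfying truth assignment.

v1=T, v2=F, v3=F, v4=F, v5=T, v6=T, v7=T, v8=F, v9=T

v1 occurs only positively in the remaining clauses — set v1 = True.
Pure literal: v6 appears only positively; assign v6 = True.
Try v2 = False.
  then v4 is forced to False.
  then v9 is forced to True.
  then v3 is forced to False.
  then v7 is forced to True.
For the remaining variables, v5 = True, v8 = False works.
Every clause has at least one true literal under this assignment.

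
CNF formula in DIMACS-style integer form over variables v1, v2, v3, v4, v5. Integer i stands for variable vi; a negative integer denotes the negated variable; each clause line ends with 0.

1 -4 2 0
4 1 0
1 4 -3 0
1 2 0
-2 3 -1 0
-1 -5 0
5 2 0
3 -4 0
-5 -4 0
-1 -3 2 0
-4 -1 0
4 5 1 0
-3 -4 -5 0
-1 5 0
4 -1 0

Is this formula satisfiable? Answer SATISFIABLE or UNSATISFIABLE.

SATISFIABLE

Set v1 = False and propagate.
  then v4 is forced to True.
  then v2 is forced to True.
  then v3 is forced to True.
  then v5 is forced to False.
So v1 = False, v2 = True, v3 = True, v4 = True, v5 = False is a satisfying assignment.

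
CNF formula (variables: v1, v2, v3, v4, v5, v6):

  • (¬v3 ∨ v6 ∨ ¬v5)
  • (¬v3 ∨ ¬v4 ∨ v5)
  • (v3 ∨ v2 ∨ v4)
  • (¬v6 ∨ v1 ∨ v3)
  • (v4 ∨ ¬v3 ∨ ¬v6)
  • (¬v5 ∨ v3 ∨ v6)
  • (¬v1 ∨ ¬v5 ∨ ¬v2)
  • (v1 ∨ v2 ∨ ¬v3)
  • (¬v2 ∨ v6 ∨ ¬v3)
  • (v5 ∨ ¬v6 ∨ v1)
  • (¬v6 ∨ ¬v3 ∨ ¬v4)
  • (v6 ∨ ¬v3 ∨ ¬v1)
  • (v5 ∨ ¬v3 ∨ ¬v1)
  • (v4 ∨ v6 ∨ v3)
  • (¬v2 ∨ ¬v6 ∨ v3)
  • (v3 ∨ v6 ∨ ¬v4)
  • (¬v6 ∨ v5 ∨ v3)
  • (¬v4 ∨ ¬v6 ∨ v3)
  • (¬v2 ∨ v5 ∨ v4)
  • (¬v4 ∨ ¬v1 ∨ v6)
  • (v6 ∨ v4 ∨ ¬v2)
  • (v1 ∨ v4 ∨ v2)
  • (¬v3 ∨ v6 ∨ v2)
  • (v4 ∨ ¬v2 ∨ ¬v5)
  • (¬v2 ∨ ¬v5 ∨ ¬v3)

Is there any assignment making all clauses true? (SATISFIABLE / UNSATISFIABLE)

UNSATISFIABLE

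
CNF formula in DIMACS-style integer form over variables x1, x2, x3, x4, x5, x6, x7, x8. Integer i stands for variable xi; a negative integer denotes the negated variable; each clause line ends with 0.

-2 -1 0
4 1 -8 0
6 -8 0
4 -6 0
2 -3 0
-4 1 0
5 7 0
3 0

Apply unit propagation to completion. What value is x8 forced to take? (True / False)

False

(x3) stands alone — x3 = True.
(~x3 \/ x2): since x3 = True, the clause reduces to (x2). x2 = True.
(~x2 \/ ~x1): since x2 = True, the clause reduces to (~x1). x1 = False.
(~x4 \/ x1) with x1 = False leaves only ~x4, so x4 = False.
From (x4 \/ x1 \/ ~x8) and x1 = False, x4 = False: x8 = False.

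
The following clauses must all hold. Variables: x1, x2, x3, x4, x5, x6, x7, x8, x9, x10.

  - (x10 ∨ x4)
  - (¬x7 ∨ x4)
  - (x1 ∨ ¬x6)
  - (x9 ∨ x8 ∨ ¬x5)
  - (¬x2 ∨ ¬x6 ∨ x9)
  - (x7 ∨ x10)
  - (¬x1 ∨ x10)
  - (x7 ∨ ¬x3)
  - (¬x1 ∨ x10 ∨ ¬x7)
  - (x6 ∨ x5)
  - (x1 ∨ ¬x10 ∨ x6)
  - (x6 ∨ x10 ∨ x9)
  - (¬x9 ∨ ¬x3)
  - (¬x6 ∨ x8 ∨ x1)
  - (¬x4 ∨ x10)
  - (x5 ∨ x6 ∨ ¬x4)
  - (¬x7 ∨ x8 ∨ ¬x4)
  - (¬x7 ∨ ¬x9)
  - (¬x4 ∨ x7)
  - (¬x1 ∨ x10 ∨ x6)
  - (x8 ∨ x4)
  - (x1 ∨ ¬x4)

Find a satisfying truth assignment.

x1 = True, x2 = False, x3 = False, x4 = False, x5 = False, x6 = True, x7 = False, x8 = True, x9 = False, x10 = True

x2 occurs only negated in the remaining clauses — set x2 = False.
Pure literal: x3 appears only negated; assign x3 = False.
Try x1 = True.
  then x10 is forced to True.
For the remaining variables, x4 = False, x5 = False, x6 = True, x7 = False, x8 = True, x9 = False works.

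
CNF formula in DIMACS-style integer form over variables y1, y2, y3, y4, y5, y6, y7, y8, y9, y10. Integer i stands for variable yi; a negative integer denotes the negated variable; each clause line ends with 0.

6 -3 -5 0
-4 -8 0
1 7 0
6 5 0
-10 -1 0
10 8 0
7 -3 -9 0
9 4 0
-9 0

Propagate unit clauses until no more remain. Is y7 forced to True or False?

True

(¬y9) stands alone — y9 = False.
(y9 ∨ y4) with y9 = False leaves only y4, so y4 = True.
From (¬y8 ∨ ¬y4) and y4 = True: y8 = False.
From (y8 ∨ y10) and y8 = False: y10 = True.
(¬y10 ∨ ¬y1): since y10 = True, the clause reduces to (¬y1). y1 = False.
(y1 ∨ y7) with y1 = False leaves only y7, so y7 = True.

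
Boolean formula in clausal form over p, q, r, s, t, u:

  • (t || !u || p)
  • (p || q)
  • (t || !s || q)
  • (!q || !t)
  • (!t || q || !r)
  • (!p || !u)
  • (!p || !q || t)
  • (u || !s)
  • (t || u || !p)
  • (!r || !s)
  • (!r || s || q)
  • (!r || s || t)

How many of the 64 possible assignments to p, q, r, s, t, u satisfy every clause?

2

Satisfying assignments:
  p=0 q=1 r=0 s=0 t=0 u=0
  p=1 q=0 r=0 s=0 t=1 u=0
That's 2 in total.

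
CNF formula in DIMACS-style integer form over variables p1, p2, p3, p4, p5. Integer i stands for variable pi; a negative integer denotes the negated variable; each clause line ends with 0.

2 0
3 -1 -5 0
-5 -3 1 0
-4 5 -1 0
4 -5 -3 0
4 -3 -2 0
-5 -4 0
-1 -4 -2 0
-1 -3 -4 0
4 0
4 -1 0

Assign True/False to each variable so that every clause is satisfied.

p1=F, p2=T, p3=F, p4=T, p5=F

Check each clause:
  1. (p2) — p2 is true.
  2. (NOT p5 OR NOT p1 OR p3) — NOT p1 is true.
  3. (NOT p3 OR p1 OR NOT p5) — NOT p5 is true.
  4. (NOT p4 OR p5 OR NOT p1) — NOT p1 is true.
  5. (p4 OR NOT p5 OR NOT p3) — NOT p5 is true.
  6. (NOT p2 OR p4 OR NOT p3) — p4 is true.
  7. (NOT p5 OR NOT p4) — NOT p5 is true.
  8. (NOT p1 OR NOT p4 OR NOT p2) — NOT p1 is true.
  9. (NOT p1 OR NOT p4 OR NOT p3) — NOT p3 is true.
  10. (p4) — p4 is true.
  11. (NOT p1 OR p4) — p4 is true.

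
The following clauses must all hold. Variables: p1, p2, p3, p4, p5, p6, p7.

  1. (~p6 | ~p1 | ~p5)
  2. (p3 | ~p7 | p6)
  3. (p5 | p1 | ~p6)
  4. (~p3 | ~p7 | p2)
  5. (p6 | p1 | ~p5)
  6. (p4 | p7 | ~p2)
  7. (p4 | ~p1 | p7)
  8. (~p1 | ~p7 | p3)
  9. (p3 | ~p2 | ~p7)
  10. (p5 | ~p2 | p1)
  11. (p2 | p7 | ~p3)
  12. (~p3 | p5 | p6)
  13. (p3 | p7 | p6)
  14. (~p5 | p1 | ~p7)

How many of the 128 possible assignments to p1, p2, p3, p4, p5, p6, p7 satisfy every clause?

Case analysis on p7 and p1:
  p7=T, p1=T: remaining (p2,p3,p4,p5,p6) ∈ {(T,T,F,F,T); (T,T,F,T,F); (T,T,T,F,T); (T,T,T,T,F)} — 4.
  p7=T, p1=F: a clause becomes empty — 0.
  p7=F, p1=T: remaining (p2,p3,p4,p5,p6) ∈ {(F,F,T,F,T); (T,F,T,F,T); (T,T,T,F,T); (T,T,T,T,F)} — 4.
  p7=F, p1=F: remaining (p2,p3,p4,p5,p6) ∈ {(F,F,F,T,T); (F,F,T,T,T); (T,F,T,T,T); (T,T,T,T,T)} — 4.
Total: 4 + 0 + 4 + 4 = 12.

12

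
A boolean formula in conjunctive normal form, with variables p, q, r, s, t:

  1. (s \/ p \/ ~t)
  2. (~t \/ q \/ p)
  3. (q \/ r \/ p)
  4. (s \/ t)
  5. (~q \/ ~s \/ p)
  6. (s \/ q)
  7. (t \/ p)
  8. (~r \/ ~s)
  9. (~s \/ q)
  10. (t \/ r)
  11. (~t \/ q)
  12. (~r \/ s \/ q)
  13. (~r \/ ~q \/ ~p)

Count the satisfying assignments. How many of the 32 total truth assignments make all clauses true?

The models are:
  p=1 q=1 r=0 s=0 t=1
  p=1 q=1 r=0 s=1 t=1
That's 2 in total.

2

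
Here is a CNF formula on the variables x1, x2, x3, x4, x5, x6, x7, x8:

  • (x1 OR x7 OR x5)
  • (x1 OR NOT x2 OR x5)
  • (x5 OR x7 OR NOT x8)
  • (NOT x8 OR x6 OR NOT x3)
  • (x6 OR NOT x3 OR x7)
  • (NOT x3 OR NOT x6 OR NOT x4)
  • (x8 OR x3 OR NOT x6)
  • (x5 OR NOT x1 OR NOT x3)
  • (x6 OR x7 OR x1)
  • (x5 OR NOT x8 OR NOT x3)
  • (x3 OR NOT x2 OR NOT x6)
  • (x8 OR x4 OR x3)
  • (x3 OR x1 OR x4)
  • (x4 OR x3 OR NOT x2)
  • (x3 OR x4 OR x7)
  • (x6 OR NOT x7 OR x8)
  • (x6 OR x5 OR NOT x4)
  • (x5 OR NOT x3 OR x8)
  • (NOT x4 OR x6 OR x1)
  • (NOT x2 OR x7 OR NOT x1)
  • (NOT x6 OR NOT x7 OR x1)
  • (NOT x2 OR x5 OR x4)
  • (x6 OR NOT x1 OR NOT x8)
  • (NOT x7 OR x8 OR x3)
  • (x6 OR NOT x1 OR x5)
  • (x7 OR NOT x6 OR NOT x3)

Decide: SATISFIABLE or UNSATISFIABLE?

SATISFIABLE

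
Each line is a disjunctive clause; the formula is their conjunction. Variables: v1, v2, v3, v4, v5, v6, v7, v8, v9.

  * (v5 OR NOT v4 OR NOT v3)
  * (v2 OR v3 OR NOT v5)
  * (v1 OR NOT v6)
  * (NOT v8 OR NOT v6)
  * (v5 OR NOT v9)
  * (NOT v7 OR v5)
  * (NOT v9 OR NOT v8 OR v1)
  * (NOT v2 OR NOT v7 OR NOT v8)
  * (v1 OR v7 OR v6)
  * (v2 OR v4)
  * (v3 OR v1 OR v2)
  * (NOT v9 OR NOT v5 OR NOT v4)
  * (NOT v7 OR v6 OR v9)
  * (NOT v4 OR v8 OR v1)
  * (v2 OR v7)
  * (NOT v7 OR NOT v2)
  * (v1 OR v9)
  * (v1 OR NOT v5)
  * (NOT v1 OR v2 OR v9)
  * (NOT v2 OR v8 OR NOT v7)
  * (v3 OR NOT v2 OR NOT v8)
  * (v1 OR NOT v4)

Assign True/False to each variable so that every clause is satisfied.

v1 = True, v2 = True, v3 = False, v4 = False, v5 = True, v6 = False, v7 = False, v8 = False, v9 = False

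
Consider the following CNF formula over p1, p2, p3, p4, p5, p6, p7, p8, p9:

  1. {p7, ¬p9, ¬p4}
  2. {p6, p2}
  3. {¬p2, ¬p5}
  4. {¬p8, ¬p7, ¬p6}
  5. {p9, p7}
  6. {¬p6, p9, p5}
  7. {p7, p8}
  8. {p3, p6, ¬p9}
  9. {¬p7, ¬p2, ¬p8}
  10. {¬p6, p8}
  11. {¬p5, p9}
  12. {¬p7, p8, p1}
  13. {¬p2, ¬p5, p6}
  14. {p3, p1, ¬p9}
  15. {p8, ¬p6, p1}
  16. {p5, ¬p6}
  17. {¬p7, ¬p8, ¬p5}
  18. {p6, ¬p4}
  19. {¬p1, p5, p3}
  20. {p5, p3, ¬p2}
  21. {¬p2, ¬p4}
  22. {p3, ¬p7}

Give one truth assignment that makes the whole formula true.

p1=T  p2=T  p3=T  p4=F  p5=F  p6=F  p7=T  p8=F  p9=F

Check each clause:
  1. {¬p9, ¬p4, p7} — ¬p9 is true.
  2. {p6, p2} — p2 is true.
  3. {¬p5, ¬p2} — ¬p5 is true.
  4. {¬p7, ¬p8, ¬p6} — ¬p8 is true.
  5. {p9, p7} — p7 is true.
  6. {¬p6, p5, p9} — ¬p6 is true.
  7. {p8, p7} — p7 is true.
  8. {p3, p6, ¬p9} — p3 is true.
  9. {¬p2, ¬p8, ¬p7} — ¬p8 is true.
  10. {p8, ¬p6} — ¬p6 is true.
  11. {p9, ¬p5} — ¬p5 is true.
  12. {p1, p8, ¬p7} — p1 is true.
  13. {p6, ¬p2, ¬p5} — ¬p5 is true.
  14. {p3, p1, ¬p9} — p1 is true.
  15. {p1, ¬p6, p8} — p1 is true.
  16. {p5, ¬p6} — ¬p6 is true.
  17. {¬p7, ¬p8, ¬p5} — ¬p8 is true.
  18. {p6, ¬p4} — ¬p4 is true.
  19. {p5, ¬p1, p3} — p3 is true.
  20. {¬p2, p3, p5} — p3 is true.
  21. {¬p2, ¬p4} — ¬p4 is true.
  22. {¬p7, p3} — p3 is true.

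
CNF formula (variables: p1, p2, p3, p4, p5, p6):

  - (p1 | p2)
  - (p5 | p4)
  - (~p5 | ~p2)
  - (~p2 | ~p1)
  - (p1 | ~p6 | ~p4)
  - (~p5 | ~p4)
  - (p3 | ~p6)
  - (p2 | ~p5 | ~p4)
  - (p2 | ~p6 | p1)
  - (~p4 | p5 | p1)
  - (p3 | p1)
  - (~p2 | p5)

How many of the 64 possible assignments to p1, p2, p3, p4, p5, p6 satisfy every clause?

6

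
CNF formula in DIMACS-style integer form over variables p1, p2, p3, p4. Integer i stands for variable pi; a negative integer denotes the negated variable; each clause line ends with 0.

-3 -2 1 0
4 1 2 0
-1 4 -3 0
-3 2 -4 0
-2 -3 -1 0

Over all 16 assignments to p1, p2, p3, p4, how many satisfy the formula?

Case analysis on p1 and p2:
  p1=T, p2=T: remaining (p3,p4) ∈ {(F,F); (F,T)} — 2.
  p1=T, p2=F: remaining (p3,p4) ∈ {(F,F); (F,T)} — 2.
  p1=F, p2=T: remaining (p3,p4) ∈ {(F,F); (F,T)} — 2.
  p1=F, p2=F: remaining (p3,p4) ∈ {(F,T)} — 1.
Total: 2 + 2 + 2 + 1 = 7.

7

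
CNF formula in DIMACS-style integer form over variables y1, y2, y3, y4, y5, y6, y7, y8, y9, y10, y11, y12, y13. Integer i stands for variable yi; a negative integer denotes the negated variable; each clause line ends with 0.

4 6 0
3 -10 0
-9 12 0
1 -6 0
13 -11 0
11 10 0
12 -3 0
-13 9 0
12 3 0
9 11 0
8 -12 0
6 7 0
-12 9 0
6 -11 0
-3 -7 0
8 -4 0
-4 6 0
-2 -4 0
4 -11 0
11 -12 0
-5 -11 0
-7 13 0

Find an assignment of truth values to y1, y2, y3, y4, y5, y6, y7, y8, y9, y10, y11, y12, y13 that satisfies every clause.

y1=T, y2=F, y3=T, y4=T, y5=F, y6=T, y7=F, y8=T, y9=T, y10=F, y11=T, y12=T, y13=T

Pure literal: y1 appears only positively; assign y1 = True.
Pure literal: y2 appears only negated; assign y2 = False.
Set y3 = True and propagate.
  then y12 is forced to True.
  then y8 is forced to True.
  then y9 is forced to True.
  then y7 is forced to False.
  then y6 is forced to True.
  then y11 is forced to True.
  then y13 is forced to True.
  then y4 is forced to True.
  then y5 is forced to False.
y10 is now unconstrained; take y10 = False.
Every clause has at least one true literal under this assignment.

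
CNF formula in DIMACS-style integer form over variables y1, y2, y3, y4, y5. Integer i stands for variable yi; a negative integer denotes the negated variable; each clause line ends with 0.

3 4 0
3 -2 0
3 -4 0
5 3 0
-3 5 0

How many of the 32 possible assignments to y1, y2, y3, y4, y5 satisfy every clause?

8

Satisfying assignments:
  y1=F y2=F y3=T y4=F y5=T
  y1=F y2=F y3=T y4=T y5=T
  y1=F y2=T y3=T y4=F y5=T
  y1=F y2=T y3=T y4=T y5=T
  y1=T y2=F y3=T y4=F y5=T
  y1=T y2=F y3=T y4=T y5=T
  y1=T y2=T y3=T y4=F y5=T
  y1=T y2=T y3=T y4=T y5=T
That's 8 in total.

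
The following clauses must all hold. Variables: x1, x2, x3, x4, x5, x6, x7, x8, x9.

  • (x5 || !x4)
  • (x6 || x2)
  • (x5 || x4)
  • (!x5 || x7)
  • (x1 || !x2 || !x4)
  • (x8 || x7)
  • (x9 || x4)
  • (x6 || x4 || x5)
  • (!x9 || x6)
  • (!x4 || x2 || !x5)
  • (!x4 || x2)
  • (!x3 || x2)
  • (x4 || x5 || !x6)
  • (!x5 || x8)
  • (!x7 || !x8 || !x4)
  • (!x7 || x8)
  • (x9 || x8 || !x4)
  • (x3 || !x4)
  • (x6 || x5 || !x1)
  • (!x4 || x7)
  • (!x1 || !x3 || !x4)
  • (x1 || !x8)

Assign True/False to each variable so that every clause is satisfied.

x1=T, x2=T, x3=F, x4=F, x5=T, x6=T, x7=T, x8=T, x9=T

Check each clause:
  1. (!x4 || x5) — !x4 is true.
  2. (x6 || x2) — x2 is true.
  3. (x4 || x5) — x5 is true.
  4. (!x5 || x7) — x7 is true.
  5. (!x4 || !x2 || x1) — x1 is true.
  6. (x8 || x7) — x8 is true.
  7. (x4 || x9) — x9 is true.
  8. (x4 || x5 || x6) — x5 is true.
  9. (x6 || !x9) — x6 is true.
  10. (!x5 || x2 || !x4) — x2 is true.
  11. (!x4 || x2) — x2 is true.
  12. (x2 || !x3) — x2 is true.
  13. (x4 || x5 || !x6) — x5 is true.
  14. (x8 || !x5) — x8 is true.
  15. (!x7 || !x4 || !x8) — !x4 is true.
  16. (x8 || !x7) — x8 is true.
  17. (!x4 || x9 || x8) — x8 is true.
  18. (x3 || !x4) — !x4 is true.
  19. (x5 || !x1 || x6) — x5 is true.
  20. (x7 || !x4) — !x4 is true.
  21. (!x3 || !x1 || !x4) — !x4 is true.
  22. (x1 || !x8) — x1 is true.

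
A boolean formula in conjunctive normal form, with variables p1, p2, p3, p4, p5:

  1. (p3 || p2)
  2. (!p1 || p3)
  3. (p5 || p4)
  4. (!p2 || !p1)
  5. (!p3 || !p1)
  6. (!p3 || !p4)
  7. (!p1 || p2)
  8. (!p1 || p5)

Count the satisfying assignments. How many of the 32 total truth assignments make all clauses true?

The models are:
  p1=F p2=F p3=T p4=F p5=T
  p1=F p2=T p3=F p4=F p5=T
  p1=F p2=T p3=F p4=T p5=F
  p1=F p2=T p3=F p4=T p5=T
  p1=F p2=T p3=T p4=F p5=T
Count: 5.

5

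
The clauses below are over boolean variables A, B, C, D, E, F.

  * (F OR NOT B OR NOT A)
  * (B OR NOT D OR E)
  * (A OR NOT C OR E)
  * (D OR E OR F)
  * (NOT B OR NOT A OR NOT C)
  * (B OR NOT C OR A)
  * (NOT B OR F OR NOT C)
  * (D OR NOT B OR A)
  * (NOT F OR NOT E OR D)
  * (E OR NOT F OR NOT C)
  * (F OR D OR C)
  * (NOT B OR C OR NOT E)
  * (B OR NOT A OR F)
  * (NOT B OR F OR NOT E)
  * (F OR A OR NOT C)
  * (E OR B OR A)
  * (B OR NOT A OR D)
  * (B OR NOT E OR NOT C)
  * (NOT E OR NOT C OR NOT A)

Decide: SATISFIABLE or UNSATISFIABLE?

SATISFIABLE

Branch on A: take A = False.
The remaining clauses are satisfied by B = True, C = True, D = True, E = True, F = True.
So A=0, B=1, C=1, D=1, E=1, F=1 is a satisfying assignment.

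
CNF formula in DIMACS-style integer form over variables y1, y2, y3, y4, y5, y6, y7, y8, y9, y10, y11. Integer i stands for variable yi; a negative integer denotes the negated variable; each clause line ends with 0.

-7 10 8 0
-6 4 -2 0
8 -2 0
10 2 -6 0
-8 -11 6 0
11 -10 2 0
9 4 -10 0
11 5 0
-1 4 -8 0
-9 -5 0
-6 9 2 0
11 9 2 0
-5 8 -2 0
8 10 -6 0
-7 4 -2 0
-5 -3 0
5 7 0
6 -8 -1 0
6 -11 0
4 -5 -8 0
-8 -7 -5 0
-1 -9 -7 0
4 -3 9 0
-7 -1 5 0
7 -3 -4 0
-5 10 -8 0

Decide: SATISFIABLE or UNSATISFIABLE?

y1 occurs only negated in the remaining clauses — set y1 = False.
Set y2 = False and propagate.
For the remaining variables, y3 = True, y4 = True, y5 = False, y6 = True, y7 = True, y8 = True, y9 = True, y10 = True, y11 = True works.
Every clause has at least one true literal under this assignment.
So y1=F, y2=F, y3=T, y4=T, y5=F, y6=T, y7=T, y8=T, y9=T, y10=T, y11=T is a satisfying assignment.

SATISFIABLE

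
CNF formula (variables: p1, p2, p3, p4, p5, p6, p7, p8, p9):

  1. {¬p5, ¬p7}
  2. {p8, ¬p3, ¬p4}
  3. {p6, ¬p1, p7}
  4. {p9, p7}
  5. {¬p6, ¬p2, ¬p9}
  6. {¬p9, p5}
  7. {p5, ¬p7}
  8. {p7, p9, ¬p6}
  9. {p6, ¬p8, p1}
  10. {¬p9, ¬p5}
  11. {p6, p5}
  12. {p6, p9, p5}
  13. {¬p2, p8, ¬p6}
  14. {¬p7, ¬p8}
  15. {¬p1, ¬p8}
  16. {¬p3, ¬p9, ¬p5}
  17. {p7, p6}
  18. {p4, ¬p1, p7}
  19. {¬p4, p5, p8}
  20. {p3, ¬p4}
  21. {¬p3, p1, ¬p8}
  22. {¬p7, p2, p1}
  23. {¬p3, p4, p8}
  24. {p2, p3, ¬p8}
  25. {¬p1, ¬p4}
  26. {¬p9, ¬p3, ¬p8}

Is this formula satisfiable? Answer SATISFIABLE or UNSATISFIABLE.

UNSATISFIABLE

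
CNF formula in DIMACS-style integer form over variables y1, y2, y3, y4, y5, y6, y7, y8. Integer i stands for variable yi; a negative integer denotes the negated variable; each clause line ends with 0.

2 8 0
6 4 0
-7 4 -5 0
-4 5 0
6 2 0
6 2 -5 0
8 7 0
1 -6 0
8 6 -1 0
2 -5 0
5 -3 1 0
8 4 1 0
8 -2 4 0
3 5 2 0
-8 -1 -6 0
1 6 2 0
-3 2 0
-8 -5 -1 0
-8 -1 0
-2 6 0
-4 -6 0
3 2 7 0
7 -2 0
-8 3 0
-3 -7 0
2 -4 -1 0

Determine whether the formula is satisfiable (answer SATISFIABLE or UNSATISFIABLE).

UNSATISFIABLE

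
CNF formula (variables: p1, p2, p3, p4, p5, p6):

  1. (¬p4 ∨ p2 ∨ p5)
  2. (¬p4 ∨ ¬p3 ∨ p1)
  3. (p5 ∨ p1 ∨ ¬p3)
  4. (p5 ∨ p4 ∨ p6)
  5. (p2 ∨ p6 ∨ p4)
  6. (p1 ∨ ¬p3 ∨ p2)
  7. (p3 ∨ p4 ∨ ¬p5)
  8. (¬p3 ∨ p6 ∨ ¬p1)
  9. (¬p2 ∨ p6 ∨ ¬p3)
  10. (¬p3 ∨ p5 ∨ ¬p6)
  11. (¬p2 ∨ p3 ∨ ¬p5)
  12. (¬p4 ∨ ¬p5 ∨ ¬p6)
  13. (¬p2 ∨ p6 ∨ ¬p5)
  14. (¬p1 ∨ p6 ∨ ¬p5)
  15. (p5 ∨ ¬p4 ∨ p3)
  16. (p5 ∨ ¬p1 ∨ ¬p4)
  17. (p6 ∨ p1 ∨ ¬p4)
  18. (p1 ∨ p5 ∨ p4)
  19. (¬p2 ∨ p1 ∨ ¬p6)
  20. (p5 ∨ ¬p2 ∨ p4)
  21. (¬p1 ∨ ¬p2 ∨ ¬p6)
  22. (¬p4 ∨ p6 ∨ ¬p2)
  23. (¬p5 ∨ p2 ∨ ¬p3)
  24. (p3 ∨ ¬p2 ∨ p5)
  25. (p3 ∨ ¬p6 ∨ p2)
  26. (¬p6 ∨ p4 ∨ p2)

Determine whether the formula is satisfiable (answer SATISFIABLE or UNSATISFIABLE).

UNSATISFIABLE

p5 = True:
  p6 = True:
    propagation gives p4=False, p3=True, p2=True, p1=True; an empty clause results — contradiction.
  p6 = False:
    propagation gives p2=False, p4=True, p1=False; an empty clause results — contradiction.
p5 = False:
  p2 = True:
    propagation gives p4=True, p3=True, p1=True; an empty clause results — contradiction.
  p2 = False:
    propagation gives p4=False, p6=True; an empty clause results — contradiction.
Every branch closes, so no satisfying assignment exists.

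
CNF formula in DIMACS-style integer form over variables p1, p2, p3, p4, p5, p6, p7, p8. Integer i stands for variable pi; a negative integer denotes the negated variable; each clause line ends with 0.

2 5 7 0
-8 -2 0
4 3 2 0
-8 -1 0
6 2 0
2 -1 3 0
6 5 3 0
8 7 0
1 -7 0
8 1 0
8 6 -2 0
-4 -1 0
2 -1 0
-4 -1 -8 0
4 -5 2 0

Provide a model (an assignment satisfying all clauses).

p1=True  p2=True  p3=True  p4=False  p5=False  p6=True  p7=True  p8=False

p3 occurs only positively in the remaining clauses — set p3 = True.
p6 occurs only positively in the remaining clauses — set p6 = True.
Set p1 = True and propagate.
  then p8 is forced to False.
  then p7 is forced to True.
  then p4 is forced to False.
  then p2 is forced to True.
p5 is now unconstrained; take p5 = False.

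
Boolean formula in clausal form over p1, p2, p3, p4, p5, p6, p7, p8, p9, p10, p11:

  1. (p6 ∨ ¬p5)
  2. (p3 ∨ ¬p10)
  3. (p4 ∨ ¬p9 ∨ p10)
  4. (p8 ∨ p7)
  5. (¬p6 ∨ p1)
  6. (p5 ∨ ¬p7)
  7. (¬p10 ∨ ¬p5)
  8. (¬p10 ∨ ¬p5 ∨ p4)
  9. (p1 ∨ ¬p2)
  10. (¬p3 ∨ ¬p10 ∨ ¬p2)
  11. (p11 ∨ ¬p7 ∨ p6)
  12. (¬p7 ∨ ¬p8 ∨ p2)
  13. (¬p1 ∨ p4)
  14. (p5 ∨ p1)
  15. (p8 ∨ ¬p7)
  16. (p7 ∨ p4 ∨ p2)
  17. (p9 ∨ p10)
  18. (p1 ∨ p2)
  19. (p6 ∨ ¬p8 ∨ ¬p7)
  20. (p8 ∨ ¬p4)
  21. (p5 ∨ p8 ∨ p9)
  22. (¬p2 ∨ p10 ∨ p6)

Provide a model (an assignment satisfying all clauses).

Pure literal: p11 appears only positively; assign p11 = True.
Try p1 = True.
  then p4 is forced to True.
  then p8 is forced to True.
Branch on p2: take p2 = False.
  then p7 is forced to False.
The remaining clauses are satisfied by p3 = False, p5 = False, p6 = True, p9 = True, p10 = False.
Every clause has at least one true literal under this assignment.

p1=True  p2=False  p3=False  p4=True  p5=False  p6=True  p7=False  p8=True  p9=True  p10=False  p11=True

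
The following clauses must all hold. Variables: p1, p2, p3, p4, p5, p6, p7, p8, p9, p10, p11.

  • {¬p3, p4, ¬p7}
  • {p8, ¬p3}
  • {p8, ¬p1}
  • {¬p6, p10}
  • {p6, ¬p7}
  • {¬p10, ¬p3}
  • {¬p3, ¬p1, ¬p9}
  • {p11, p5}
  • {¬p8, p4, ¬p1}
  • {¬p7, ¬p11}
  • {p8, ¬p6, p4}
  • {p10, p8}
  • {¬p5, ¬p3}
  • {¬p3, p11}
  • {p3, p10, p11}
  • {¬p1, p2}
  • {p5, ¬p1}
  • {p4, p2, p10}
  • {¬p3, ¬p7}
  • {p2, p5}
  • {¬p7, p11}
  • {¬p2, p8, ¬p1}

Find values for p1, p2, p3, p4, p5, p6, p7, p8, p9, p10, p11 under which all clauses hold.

Pure literal: p1 appears only negated; assign p1 = False.
p4 occurs only positively in the remaining clauses — set p4 = True.
Branch on p2: take p2 = False.
  then p5 is forced to True.
  then p3 is forced to False.
Set p6 = False and propagate.
  then p7 is forced to False.
Try p8 = True.
For the remaining variables, p9 = False, p10 = True, p11 = False works.

p1 = F, p2 = F, p3 = F, p4 = T, p5 = T, p6 = F, p7 = F, p8 = T, p9 = F, p10 = T, p11 = F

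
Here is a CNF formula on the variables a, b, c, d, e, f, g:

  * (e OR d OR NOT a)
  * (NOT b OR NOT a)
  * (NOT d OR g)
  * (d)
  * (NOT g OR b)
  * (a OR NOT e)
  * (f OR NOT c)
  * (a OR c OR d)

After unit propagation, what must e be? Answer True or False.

False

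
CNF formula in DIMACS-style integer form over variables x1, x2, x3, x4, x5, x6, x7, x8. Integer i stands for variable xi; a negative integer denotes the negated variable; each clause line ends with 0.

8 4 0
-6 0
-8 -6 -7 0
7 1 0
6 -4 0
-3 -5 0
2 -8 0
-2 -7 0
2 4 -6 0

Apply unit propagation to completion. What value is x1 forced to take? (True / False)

Unit clause (NOT x6) sets x6 = False.
(NOT x4 OR x6): since x6 = False, the clause reduces to (NOT x4). x4 = False.
(x4 OR x8) with x4 = False leaves only x8, so x8 = True.
(x2 OR NOT x8): since x8 = True, the clause reduces to (x2). x2 = True.
(NOT x7 OR NOT x2): since x2 = True, the clause reduces to (NOT x7). x7 = False.
(x1 OR x7) with x7 = False leaves only x1, so x1 = True.

True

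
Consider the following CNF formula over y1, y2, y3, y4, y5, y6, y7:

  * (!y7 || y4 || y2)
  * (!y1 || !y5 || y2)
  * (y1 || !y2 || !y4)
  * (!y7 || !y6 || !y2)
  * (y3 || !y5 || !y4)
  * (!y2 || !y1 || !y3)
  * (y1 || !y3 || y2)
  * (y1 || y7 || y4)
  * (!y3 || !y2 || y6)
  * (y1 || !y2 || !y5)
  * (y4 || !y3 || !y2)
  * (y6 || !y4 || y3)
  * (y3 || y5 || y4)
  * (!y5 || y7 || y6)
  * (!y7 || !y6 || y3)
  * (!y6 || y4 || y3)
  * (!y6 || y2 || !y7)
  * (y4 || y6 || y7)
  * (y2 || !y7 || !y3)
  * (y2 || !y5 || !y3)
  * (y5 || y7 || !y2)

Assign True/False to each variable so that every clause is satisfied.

y1 = True, y2 = False, y3 = True, y4 = True, y5 = False, y6 = True, y7 = False

Check each clause:
  1. (y4 || !y7 || y2) — !y7 is true.
  2. (y2 || !y5 || !y1) — !y5 is true.
  3. (!y2 || y1 || !y4) — y1 is true.
  4. (!y7 || !y6 || !y2) — !y7 is true.
  5. (y3 || !y5 || !y4) — y3 is true.
  6. (!y2 || !y3 || !y1) — !y2 is true.
  7. (!y3 || y1 || y2) — y1 is true.
  8. (y7 || y1 || y4) — y1 is true.
  9. (!y3 || y6 || !y2) — y6 is true.
  10. (!y5 || y1 || !y2) — y1 is true.
  11. (!y3 || !y2 || y4) — y4 is true.
  12. (!y4 || y3 || y6) — y3 is true.
  13. (y4 || y3 || y5) — y3 is true.
  14. (!y5 || y6 || y7) — !y5 is true.
  15. (!y7 || y3 || !y6) — !y7 is true.
  16. (y3 || !y6 || y4) — y3 is true.
  17. (y2 || !y6 || !y7) — !y7 is true.
  18. (y6 || y7 || y4) — y4 is true.
  19. (!y7 || !y3 || y2) — !y7 is true.
  20. (!y5 || y2 || !y3) — !y5 is true.
  21. (!y2 || y7 || y5) — !y2 is true.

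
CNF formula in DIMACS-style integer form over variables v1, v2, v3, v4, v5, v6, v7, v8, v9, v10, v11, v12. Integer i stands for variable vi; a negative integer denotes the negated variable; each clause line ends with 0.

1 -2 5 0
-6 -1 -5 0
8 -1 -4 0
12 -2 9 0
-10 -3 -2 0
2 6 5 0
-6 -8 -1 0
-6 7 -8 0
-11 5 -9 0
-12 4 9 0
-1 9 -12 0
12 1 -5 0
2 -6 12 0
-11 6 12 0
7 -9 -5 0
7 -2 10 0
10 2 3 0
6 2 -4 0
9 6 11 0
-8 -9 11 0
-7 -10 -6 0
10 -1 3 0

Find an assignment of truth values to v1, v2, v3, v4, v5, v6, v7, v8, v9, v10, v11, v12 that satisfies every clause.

v1=F, v2=T, v3=F, v4=T, v5=T, v6=F, v7=T, v8=F, v9=T, v10=T, v11=T, v12=T

Set v1 = False and propagate.
The remaining clauses are satisfied by v2 = True, v3 = False, v4 = True, v5 = True, v6 = False, v7 = True, v8 = False, v9 = True, v10 = True, v11 = True, v12 = True.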